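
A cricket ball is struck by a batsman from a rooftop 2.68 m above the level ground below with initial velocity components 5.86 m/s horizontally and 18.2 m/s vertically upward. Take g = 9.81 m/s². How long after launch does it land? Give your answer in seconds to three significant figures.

With up positive and y = 0 at the ground: y(t) = 2.68 + (18.20) t − 4.905 t². Setting y = 0 and taking the positive root: t = [18.20 + √(18.20² + 2·9.81·2.68)] / 9.81 = (18.20 + 19.59) / 9.81 = 3.852 s.

3.85 s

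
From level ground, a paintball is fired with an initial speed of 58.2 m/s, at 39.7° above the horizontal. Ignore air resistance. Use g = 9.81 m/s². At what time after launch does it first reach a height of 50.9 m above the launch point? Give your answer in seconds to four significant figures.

1.794 s

vₓ = 58.20 cos 39.7° = 44.78 m/s; v_y0 = 58.20 sin 39.7° = 37.18 m/s.
Set y = v_y0 t − ½ g t² = 50.9: 4.905 t² − 37.18 t + 50.9 = 0.
Quadratic formula: t = (37.18 ± √383.42) / 9.81 = (37.18 ± 19.58) / 9.81 → t = 1.794 s or 5.786 s.
The first (ascending) time is 1.794 s.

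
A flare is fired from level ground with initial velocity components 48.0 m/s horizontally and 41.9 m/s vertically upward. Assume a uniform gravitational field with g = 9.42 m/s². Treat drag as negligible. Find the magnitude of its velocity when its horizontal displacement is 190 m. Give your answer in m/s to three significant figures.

48.2 m/s

At x = 190 m, t = x/vₓ = 190/48.00 = 3.958 s.
Vertical velocity there: v_y = v_y0 − g t = 41.90 − 9.42 × 3.958 = 4.612 m/s.
Speed: √(vₓ² + v_y²) = √(48.00² + 4.612²) = 48.22 m/s.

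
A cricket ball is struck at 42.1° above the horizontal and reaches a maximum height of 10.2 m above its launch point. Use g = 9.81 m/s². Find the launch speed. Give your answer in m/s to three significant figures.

At the peak v_y = 0, so v_y0 = √(2gH) = √(2 × 9.81 × 10.2) = 14.15 m/s.
v_y0 = v₀ sin θ ⇒ v₀ = 14.15 / sin 42.1° = 21.10 m/s.

21.1 m/s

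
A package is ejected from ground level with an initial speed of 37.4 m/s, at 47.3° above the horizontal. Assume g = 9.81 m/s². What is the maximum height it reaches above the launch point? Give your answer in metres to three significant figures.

38.5 m

Components: vₓ = 37.40 cos 47.3° = 25.36 m/s, v_y0 = 37.40 sin 47.3° = 27.49 m/s.
Peak height H = v_y0² / (2g) = 755.47 / 19.62 = 38.51 m.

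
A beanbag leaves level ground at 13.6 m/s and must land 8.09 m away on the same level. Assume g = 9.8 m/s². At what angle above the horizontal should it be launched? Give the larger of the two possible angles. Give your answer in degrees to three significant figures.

R = v₀² sin 2θ / g gives sin 2θ = gR/v₀² = 9.80·8.09/13.6² = 0.4286.
2θ = 25.38° or 180° − 25.38° = 154.6°, so θ = 12.69° or 77.31°.
The larger angle is 77.31°.

77.3°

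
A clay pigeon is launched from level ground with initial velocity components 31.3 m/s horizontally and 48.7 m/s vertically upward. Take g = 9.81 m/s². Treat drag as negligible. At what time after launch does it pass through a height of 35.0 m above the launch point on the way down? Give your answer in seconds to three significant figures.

9.15 s

Height y(t) = 48.70 t − 4.905 t² = 35.0 gives 4.905 t² − 48.70 t + 35.0 = 0.
Quadratic formula: t = (48.70 ± √1685.0) / 9.81 = (48.70 ± 41.05) / 9.81 → t = 0.7800 s or 9.149 s.
The descending-branch root is 9.149 s.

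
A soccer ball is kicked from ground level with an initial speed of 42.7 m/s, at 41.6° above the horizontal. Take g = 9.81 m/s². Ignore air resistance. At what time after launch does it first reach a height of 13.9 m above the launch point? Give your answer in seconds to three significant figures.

0.541 s

vₓ = 42.70 cos 41.6° = 31.93 m/s; v_y0 = 42.70 sin 41.6° = 28.35 m/s.
Set y = v_y0 t − ½ g t² = 13.9: 4.905 t² − 28.35 t + 13.9 = 0.
t = [28.35 ± √(28.35² − 2·9.81·13.9)] / 9.81 = (28.35 ± 23.04) / 9.81, so t = 0.5409 s or t = 5.239 s.
The first (ascending) time is 0.5409 s.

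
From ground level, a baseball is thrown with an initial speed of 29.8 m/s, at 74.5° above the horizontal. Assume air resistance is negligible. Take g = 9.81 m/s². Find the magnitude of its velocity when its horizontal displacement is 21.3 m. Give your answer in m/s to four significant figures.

8.340 m/s

vₓ = 29.80 cos 74.5° = 7.964 m/s; v_y0 = 29.80 sin 74.5° = 28.72 m/s.
At x = 21.3 m, t = x/vₓ = 21.3/7.964 = 2.675 s.
Vertical velocity there: v_y = v_y0 − g t = 28.72 − 9.81 × 2.675 = 2.478 m/s.
Speed: √(vₓ² + v_y²) = √(7.964² + 2.478²) = 8.340 m/s.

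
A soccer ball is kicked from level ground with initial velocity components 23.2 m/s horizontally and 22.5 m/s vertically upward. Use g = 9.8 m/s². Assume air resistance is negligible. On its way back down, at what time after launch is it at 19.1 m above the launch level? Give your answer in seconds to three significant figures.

3.47 s

Require v_y0 t − ½ g t² = 19.1, i.e. 4.900 t² − 22.50 t + 19.1 = 0.
t = [22.50 ± √(22.50² − 2·9.80·19.1)] / 9.80 = (22.50 ± 11.48) / 9.80, so t = 1.124 s or t = 3.468 s.
The descending-branch root is 3.468 s.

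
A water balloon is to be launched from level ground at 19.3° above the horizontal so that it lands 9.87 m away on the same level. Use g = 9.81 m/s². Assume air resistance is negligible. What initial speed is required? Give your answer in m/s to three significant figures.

On level ground R = v₀² sin 2θ / g ⇒ v₀ = √(gR / sin 2θ).
v₀ = √(9.81 × 9.87 / sin 38.60°) = √(96.82 / 0.6239) = √155.20 = 12.46 m/s.

12.5 m/s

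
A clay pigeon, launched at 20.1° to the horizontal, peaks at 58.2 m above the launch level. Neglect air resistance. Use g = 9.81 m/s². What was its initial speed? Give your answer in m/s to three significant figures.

98.3 m/s

At the peak v_y = 0, so v_y0 = √(2gH) = √(2 × 9.81 × 58.2) = 33.79 m/s.
v_y0 = v₀ sin θ ⇒ v₀ = 33.79 / sin 20.1° = 98.33 m/s.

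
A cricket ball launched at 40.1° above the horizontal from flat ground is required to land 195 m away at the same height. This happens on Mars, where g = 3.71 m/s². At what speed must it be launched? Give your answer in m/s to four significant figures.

27.10 m/s

Level-ground range: R = v₀² sin(2θ)/g, so v₀ = √(gR / sin 2θ).
v₀ = √(3.71 × 195 / sin 80.20°) = √(723.4 / 0.9854) = √734.16 = 27.10 m/s.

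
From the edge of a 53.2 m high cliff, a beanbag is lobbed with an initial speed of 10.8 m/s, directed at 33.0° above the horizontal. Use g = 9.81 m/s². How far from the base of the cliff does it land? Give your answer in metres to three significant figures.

Components: vₓ = 10.80 cos 33.0° = 9.058 m/s, v_y0 = 10.80 sin 33.0° = 5.882 m/s.
With up positive and y = 0 at the ground: y(t) = 53.2 + (5.882) t − 4.905 t². Setting y = 0 and taking the positive root: t = [5.882 + √(5.882² + 2·9.81·53.2)] / 9.81 = (5.882 + 32.84) / 9.81 = 3.947 s.
Horizontal distance: R = vₓ t = 9.058 × 3.947 = 35.75 m.

35.8 m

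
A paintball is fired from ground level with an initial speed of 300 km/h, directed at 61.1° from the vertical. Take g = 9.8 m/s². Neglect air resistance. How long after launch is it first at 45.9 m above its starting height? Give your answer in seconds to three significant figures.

Convert: 300 km/h = 300/3.6 = 83.33 m/s.
Horizontal component vₓ = 83.33 sin 61.1° = 72.96 m/s; vertical v_y0 = 83.33 cos 61.1° = 40.27 m/s.
Require v_y0 t − ½ g t² = 45.9, i.e. 4.900 t² − 40.27 t + 45.9 = 0.
t = [40.27 ± √(40.27² − 2·9.80·45.9)] / 9.80 = (40.27 ± 26.88) / 9.80, so t = 1.367 s or t = 6.852 s.
The first (ascending) time is 1.367 s.

1.37 s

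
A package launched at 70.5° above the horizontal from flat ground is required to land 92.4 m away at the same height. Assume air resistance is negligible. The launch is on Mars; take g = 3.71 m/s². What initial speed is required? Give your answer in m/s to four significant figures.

On level ground R = v₀² sin 2θ / g ⇒ v₀ = √(gR / sin 2θ).
v₀ = √(3.71 × 92.4 / sin 141.0°) = √(342.8 / 0.6293) = √544.72 = 23.34 m/s.

23.34 m/s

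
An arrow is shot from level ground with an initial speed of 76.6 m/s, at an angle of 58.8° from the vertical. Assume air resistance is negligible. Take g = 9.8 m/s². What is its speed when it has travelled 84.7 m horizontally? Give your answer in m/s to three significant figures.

Components: vₓ = 76.60 sin 58.8° = 65.52 m/s, v_y0 = 76.60 cos 58.8° = 39.68 m/s.
x = vₓ t ⇒ t = 84.7/65.52 = 1.293 s.
Vertical velocity there: v_y = v_y0 − g t = 39.68 − 9.80 × 1.293 = 27.01 m/s.
Speed: √(vₓ² + v_y²) = √(65.52² + 27.01²) = 70.87 m/s.

70.9 m/s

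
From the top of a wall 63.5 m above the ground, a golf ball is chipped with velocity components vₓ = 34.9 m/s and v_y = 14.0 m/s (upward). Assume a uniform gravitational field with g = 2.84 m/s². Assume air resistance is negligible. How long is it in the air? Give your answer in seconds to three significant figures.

13.2 s

With up positive and y = 0 at the ground: y(t) = 63.5 + (14.00) t − 1.420 t². Setting y = 0 and taking the positive root: t = [14.00 + √(14.00² + 2·2.84·63.5)] / 2.84 = (14.00 + 23.59) / 2.84 = 13.24 s.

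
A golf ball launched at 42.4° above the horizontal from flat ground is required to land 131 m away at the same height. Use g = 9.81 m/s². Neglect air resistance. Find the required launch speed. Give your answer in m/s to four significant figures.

On level ground R = v₀² sin 2θ / g ⇒ v₀ = √(gR / sin 2θ).
v₀ = √(9.81 × 131 / sin 84.80°) = √(1285 / 0.9959) = √1290.4 = 35.92 m/s.

35.92 m/s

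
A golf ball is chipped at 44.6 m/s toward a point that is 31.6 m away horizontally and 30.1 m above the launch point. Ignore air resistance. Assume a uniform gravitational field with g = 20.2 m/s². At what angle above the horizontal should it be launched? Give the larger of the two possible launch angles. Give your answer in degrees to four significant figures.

Trajectory: y = x tanθ − g x² (1 + tan²θ)/(2v₀²). With x = 31.6, y = 30.1, v₀ = 44.6, g = 20.2:
5.070 tan²θ − 31.6 tanθ + (35.17) = 0.
tanθ = [31.6 ± √(31.6² − 4 × 5.070 × (35.17))] / (2 × 5.070) = (31.6 ± 16.89) / 10.14, giving tanθ = 1.451 or 4.782.
θ = 55.42° or 78.19°; the larger is 78.19°.

78.19°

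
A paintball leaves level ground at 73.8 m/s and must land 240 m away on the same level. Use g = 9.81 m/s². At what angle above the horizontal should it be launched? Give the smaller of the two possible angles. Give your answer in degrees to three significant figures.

Level-ground range R = v₀² sin(2θ)/g ⇒ sin(2θ) = gR/v₀² = 9.81 × 240 / 73.8² = 0.4323.
2θ = 25.61° or 180° − 25.61° = 154.4°, so θ = 12.81° or 77.19°.
The smaller angle is 12.81°.

12.8°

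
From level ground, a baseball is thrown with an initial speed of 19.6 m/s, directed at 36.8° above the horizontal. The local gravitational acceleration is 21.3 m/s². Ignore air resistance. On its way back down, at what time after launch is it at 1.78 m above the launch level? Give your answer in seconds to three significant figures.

0.921 s

Resolve: vₓ = 19.60 cos 36.8° = 15.69 m/s and v_y0 = 19.60 sin 36.8° = 11.74 m/s.
Height y(t) = 11.74 t − 10.65 t² = 1.78 gives 10.65 t² − 11.74 t + 1.78 = 0.
t = [11.74 ± √(11.74² − 2·21.3·1.78)] / 21.3 = (11.74 ± 7.875) / 21.3, so t = 0.1815 s or t = 0.9209 s.
The descending-branch root is 0.9209 s.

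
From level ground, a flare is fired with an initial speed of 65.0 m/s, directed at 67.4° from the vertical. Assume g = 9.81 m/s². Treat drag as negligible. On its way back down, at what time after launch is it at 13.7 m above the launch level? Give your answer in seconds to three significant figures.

Horizontal component vₓ = 65.00 sin 67.4° = 60.01 m/s; vertical v_y0 = 65.00 cos 67.4° = 24.98 m/s.
Height y(t) = 24.98 t − 4.905 t² = 13.7 gives 4.905 t² − 24.98 t + 13.7 = 0.
Quadratic formula: t = (24.98 ± √355.17) / 9.81 = (24.98 ± 18.85) / 9.81 → t = 0.6252 s or 4.467 s.
The descending-branch root is 4.467 s.

4.47 s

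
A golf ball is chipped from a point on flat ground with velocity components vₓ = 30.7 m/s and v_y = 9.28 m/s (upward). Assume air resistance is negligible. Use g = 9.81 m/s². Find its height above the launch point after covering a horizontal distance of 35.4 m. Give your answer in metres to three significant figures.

Time to reach x = 35.4 m: t = x/vₓ = 35.4/30.70 = 1.153 s.
Height: y = v_y0 t − ½ g t² = 9.280 × 1.153 − 4.905 × 1.153² = 10.70 − 6.522 = 4.179 m.

4.18 m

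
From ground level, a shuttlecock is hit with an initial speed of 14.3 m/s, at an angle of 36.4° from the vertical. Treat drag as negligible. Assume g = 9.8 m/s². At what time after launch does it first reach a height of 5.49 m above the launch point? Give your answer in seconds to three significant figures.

0.666 s

Components: vₓ = 14.30 sin 36.4° = 8.486 m/s, v_y0 = 14.30 cos 36.4° = 11.51 m/s.
Set y = v_y0 t − ½ g t² = 5.49: 4.900 t² − 11.51 t + 5.49 = 0.
t = [11.51 ± √(11.51² − 2·9.80·5.49)] / 9.80 = (11.51 ± 4.988) / 9.80, so t = 0.6656 s or t = 1.683 s.
The first (ascending) time is 0.6656 s.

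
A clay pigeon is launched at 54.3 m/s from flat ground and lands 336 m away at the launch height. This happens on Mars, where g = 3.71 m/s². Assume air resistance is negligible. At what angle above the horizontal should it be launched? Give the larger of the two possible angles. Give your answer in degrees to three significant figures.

77.5°

R = v₀² sin 2θ / g gives sin 2θ = gR/v₀² = 3.71·336/54.3² = 0.4228.
2θ = 25.01° or 180° − 25.01° = 155.0°, so θ = 12.51° or 77.49°.
The larger angle is 77.49°.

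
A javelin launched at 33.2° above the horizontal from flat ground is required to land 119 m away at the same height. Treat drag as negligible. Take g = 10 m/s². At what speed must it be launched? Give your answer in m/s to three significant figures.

Level-ground range: R = v₀² sin(2θ)/g, so v₀ = √(gR / sin 2θ).
v₀ = √(10.0 × 119 / sin 66.40°) = √(1190 / 0.9164) = √1298.6 = 36.04 m/s.

36.0 m/s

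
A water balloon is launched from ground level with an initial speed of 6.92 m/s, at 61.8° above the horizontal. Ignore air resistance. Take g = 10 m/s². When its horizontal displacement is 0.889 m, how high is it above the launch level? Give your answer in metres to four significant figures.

1.288 m

vₓ = 6.920 cos 61.8° = 3.270 m/s; v_y0 = 6.920 sin 61.8° = 6.099 m/s.
At x = 0.889 m, t = x/vₓ = 0.889/3.270 = 0.2719 s.
Height: y = v_y0 t − ½ g t² = 6.099 × 0.2719 − 5.000 × 0.2719² = 1.658 − 0.3695 = 1.288 m.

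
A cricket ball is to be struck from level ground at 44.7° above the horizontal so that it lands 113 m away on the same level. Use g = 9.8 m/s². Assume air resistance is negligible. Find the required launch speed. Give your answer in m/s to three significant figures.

33.3 m/s

On level ground R = v₀² sin 2θ / g ⇒ v₀ = √(gR / sin 2θ).
v₀ = √(9.80 × 113 / sin 89.40°) = √(1107 / 0.9999) = √1107.5 = 33.28 m/s.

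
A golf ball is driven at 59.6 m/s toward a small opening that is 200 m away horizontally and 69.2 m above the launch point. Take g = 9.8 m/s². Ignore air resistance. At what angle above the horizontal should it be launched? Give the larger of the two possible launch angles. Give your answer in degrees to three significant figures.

Trajectory: y = x tanθ − g x² (1 + tan²θ)/(2v₀²). With x = 200, y = 69.2, v₀ = 59.6, g = 9.80:
55.18 tan²θ − 200 tanθ + (124.4) = 0.
tanθ = [200 ± √(200² − 4 × 55.18 × (124.4))] / (2 × 55.18) = (200 ± 112.0) / 110.4, giving tanθ = 0.7972 or 2.827.
θ = 38.56° or 70.52°; the larger is 70.52°.

70.5°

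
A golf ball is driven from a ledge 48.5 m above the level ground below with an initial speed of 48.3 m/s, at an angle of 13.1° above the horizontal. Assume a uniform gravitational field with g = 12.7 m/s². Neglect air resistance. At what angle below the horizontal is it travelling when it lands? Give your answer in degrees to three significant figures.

38.0°

Horizontal component vₓ = 48.30 cos 13.1° = 47.04 m/s; vertical v_y0 = 48.30 sin 13.1° = 10.95 m/s.
The projectile lands when y = 48.5 + (10.95) t − ½·12.7·t² = 0. Positive root: t = (10.95 + √(10.95² + 2·12.7·48.5)) / 12.7 = (10.95 + 36.77) / 12.7 = 3.757 s.
At impact: v_y = v_y0 − g t = −36.77 m/s; vₓ = 47.04 m/s.
Angle below horizontal: arctan(|v_y|/vₓ) = arctan(36.77/47.04) = 38.01°.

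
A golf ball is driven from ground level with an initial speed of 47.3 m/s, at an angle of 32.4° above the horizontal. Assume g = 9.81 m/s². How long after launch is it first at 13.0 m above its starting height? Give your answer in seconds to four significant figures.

Components: vₓ = 47.30 cos 32.4° = 39.94 m/s, v_y0 = 47.30 sin 32.4° = 25.34 m/s.
Height y(t) = 25.34 t − 4.905 t² = 13.0 gives 4.905 t² − 25.34 t + 13.0 = 0.
t = [25.34 ± √(25.34² − 2·9.81·13.0)] / 9.81 = (25.34 ± 19.68) / 9.81, so t = 0.5775 s or t = 4.590 s.
The first (ascending) time is 0.5775 s.

0.5775 s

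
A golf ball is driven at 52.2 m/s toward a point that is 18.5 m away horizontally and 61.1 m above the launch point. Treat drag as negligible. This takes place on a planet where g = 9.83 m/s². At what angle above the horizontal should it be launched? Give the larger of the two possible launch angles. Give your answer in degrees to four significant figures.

Trajectory: y = x tanθ − g x² (1 + tan²θ)/(2v₀²). With x = 18.5, y = 61.1, v₀ = 52.2, g = 9.83:
0.6173 tan²θ − 18.5 tanθ + (61.72) = 0.
tanθ = [18.5 ± √(18.5² − 4 × 0.6173 × (61.72))] / (2 × 0.6173) = (18.5 ± 13.78) / 1.235, giving tanθ = 3.824 or 26.14.
θ = 75.35° or 87.81°; the larger is 87.81°.

87.81°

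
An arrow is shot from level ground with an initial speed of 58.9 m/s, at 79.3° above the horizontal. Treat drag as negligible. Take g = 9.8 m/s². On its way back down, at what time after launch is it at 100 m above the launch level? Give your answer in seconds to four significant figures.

Components: vₓ = 58.90 cos 79.3° = 10.94 m/s, v_y0 = 58.90 sin 79.3° = 57.88 m/s.
Require v_y0 t − ½ g t² = 100, i.e. 4.900 t² − 57.88 t + 100 = 0.
t = [57.88 ± √(57.88² − 2·9.80·100)] / 9.80 = (57.88 ± 37.28) / 9.80, so t = 2.102 s or t = 9.710 s.
The descending-branch root is 9.710 s.

9.710 s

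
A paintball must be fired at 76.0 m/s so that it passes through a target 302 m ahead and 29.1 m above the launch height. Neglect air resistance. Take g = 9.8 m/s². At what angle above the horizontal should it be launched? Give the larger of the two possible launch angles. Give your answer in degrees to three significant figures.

Trajectory: y = x tanθ − g x² (1 + tan²θ)/(2v₀²). With x = 302, y = 29.1, v₀ = 76.0, g = 9.80:
77.37 tan²θ − 302 tanθ + (106.5) = 0.
tanθ = [302 ± √(302² − 4 × 77.37 × (106.5))] / (2 × 77.37) = (302 ± 241.4) / 154.7, giving tanθ = 0.3919 or 3.511.
θ = 21.40° or 74.10°; the larger is 74.10°.

74.1°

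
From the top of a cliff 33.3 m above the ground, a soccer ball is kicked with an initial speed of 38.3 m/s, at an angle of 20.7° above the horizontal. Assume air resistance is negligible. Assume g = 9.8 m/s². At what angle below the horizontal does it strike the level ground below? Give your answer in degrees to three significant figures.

vₓ = 38.30 cos 20.7° = 35.83 m/s; v_y0 = 38.30 sin 20.7° = 13.54 m/s.
With up positive and y = 0 at the ground: y(t) = 33.3 + (13.54) t − 4.900 t². Setting y = 0 and taking the positive root: t = [13.54 + √(13.54² + 2·9.80·33.3)] / 9.80 = (13.54 + 28.91) / 9.80 = 4.332 s.
At impact: v_y = v_y0 − g t = −28.91 m/s; vₓ = 35.83 m/s.
Angle below horizontal: arctan(|v_y|/vₓ) = arctan(28.91/35.83) = 38.90°.

38.9°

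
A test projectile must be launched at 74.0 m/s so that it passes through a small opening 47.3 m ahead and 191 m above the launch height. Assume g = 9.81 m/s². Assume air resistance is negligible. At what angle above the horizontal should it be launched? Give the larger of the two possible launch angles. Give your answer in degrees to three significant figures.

86.9°

Trajectory: y = x tanθ − g x² (1 + tan²θ)/(2v₀²). With x = 47.3, y = 191, v₀ = 74.0, g = 9.81:
2.004 tan²θ − 47.3 tanθ + (193.0) = 0.
tanθ = [47.3 ± √(47.3² − 4 × 2.004 × (193.0))] / (2 × 2.004) = (47.3 ± 26.27) / 4.008, giving tanθ = 5.247 or 18.36.
θ = 79.21° or 86.88°; the larger is 86.88°.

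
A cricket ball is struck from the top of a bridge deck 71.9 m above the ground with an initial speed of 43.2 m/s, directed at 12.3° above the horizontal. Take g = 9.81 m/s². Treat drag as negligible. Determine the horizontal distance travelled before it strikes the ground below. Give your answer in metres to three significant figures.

Components: vₓ = 43.20 cos 12.3° = 42.21 m/s, v_y0 = 43.20 sin 12.3° = 9.203 m/s.
Vertical motion (up positive, ground at y = 0): 4.905 t² − (9.203) t − 71.9 = 0, so t = (9.203 + √(9.203² + 2·9.81·71.9)) / 9.81 = (9.203 + 38.67) / 9.81 = 4.880 s.
Horizontal distance: R = vₓ t = 42.21 × 4.880 = 206.0 m.

206 m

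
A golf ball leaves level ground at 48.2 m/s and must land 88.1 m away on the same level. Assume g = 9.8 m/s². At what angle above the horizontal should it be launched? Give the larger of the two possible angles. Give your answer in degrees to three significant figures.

R = v₀² sin 2θ / g gives sin 2θ = gR/v₀² = 9.80·88.1/48.2² = 0.3716.
2θ = 21.82° or 180° − 21.82° = 158.2°, so θ = 10.91° or 79.09°.
The larger angle is 79.09°.

79.1°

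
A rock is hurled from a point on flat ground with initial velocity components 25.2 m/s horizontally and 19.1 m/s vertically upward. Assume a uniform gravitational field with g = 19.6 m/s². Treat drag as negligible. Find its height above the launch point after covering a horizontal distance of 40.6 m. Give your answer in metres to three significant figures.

5.33 m

x = vₓ t ⇒ t = 40.6/25.20 = 1.611 s.
Height: y = v_y0 t − ½ g t² = 19.10 × 1.611 − 9.800 × 1.611² = 30.77 − 25.44 = 5.335 m.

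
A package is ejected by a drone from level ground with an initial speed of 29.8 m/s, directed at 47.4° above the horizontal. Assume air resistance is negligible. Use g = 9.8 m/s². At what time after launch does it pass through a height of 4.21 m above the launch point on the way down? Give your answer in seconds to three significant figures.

Resolve: vₓ = 29.80 cos 47.4° = 20.17 m/s and v_y0 = 29.80 sin 47.4° = 21.94 m/s.
Require v_y0 t − ½ g t² = 4.21, i.e. 4.900 t² − 21.94 t + 4.21 = 0.
t = [21.94 ± √(21.94² − 2·9.80·4.21)] / 9.80 = (21.94 ± 19.97) / 9.80, so t = 0.2009 s or t = 4.276 s.
The descending-branch root is 4.276 s.

4.28 s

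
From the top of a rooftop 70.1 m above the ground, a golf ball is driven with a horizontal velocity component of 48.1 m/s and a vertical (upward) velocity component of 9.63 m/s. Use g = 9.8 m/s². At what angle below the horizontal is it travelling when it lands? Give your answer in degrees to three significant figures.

Vertical motion (up positive, ground at y = 0): 4.900 t² − (9.630) t − 70.1 = 0, so t = (9.630 + √(9.630² + 2·9.80·70.1)) / 9.80 = (9.630 + 38.30) / 9.80 = 4.891 s.
At impact: v_y = v_y0 − g t = −38.30 m/s; vₓ = 48.10 m/s.
Angle below horizontal: arctan(|v_y|/vₓ) = arctan(38.30/48.10) = 38.53°.

38.5°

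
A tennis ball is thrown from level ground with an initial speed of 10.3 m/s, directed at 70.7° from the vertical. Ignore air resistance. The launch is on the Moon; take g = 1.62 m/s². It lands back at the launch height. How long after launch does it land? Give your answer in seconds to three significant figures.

vₓ = 10.30 sin 70.7° = 9.721 m/s; v_y0 = 10.30 cos 70.7° = 3.404 m/s.
Landing at launch height ⇒ T = 2 v_y0 / g = 2 × 3.404 / 1.62 = 4.203 s.

4.20 s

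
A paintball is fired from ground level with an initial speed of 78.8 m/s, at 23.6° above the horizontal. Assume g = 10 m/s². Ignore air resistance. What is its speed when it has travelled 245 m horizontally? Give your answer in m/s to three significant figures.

72.2 m/s

Horizontal component vₓ = 78.80 cos 23.6° = 72.21 m/s; vertical v_y0 = 78.80 sin 23.6° = 31.55 m/s.
At x = 245 m, t = x/vₓ = 245/72.21 = 3.393 s.
Vertical velocity there: v_y = v_y0 − g t = 31.55 − 10.0 × 3.393 = −2.382 m/s.
Speed: √(vₓ² + v_y²) = √(72.21² + 2.382²) = 72.25 m/s.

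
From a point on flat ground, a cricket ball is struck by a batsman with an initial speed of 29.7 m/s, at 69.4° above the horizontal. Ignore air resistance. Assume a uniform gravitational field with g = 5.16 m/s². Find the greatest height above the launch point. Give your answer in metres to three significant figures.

74.9 m

Horizontal component vₓ = 29.70 cos 69.4° = 10.45 m/s; vertical v_y0 = 29.70 sin 69.4° = 27.80 m/s.
At the apex v_y = 0, so H = v_y0²/(2g) = 27.80²/10.32 = 74.89 m.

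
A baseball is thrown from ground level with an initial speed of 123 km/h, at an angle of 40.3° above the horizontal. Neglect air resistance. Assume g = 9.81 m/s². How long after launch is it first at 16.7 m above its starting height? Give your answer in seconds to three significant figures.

Convert: 123 km/h = 123/3.6 = 34.17 m/s.
vₓ = 34.17 cos 40.3° = 26.06 m/s; v_y0 = 34.17 sin 40.3° = 22.10 m/s.
Require v_y0 t − ½ g t² = 16.7, i.e. 4.905 t² − 22.10 t + 16.7 = 0.
Quadratic formula: t = (22.10 ± √160.70) / 9.81 = (22.10 ± 12.68) / 9.81 → t = 0.9605 s or 3.545 s.
The first (ascending) time is 0.9605 s.

0.960 s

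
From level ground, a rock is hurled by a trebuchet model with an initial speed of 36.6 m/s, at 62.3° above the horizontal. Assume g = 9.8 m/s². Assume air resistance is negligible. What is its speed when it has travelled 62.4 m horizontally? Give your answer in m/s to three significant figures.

17.4 m/s

Resolve: vₓ = 36.60 cos 62.3° = 17.01 m/s and v_y0 = 36.60 sin 62.3° = 32.41 m/s.
x = vₓ t ⇒ t = 62.4/17.01 = 3.668 s.
Vertical velocity there: v_y = v_y0 − g t = 32.41 − 9.80 × 3.668 = −3.538 m/s.
Speed: √(vₓ² + v_y²) = √(17.01² + 3.538²) = 17.38 m/s.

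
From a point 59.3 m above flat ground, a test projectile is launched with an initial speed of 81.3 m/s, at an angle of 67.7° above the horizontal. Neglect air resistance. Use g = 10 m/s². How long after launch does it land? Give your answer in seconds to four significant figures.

Horizontal component vₓ = 81.30 cos 67.7° = 30.85 m/s; vertical v_y0 = 81.30 sin 67.7° = 75.22 m/s.
With up positive and y = 0 at the ground: y(t) = 59.3 + (75.22) t − 5.000 t². Setting y = 0 and taking the positive root: t = [75.22 + √(75.22² + 2·10.0·59.3)] / 10.0 = (75.22 + 82.73) / 10.0 = 15.79 s.

15.79 s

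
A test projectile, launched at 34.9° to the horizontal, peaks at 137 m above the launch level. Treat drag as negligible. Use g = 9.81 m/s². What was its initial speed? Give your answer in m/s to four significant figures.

90.62 m/s

At the peak v_y = 0, so v_y0 = √(2gH) = √(2 × 9.81 × 137) = 51.85 m/s.
v_y0 = v₀ sin θ ⇒ v₀ = 51.85 / sin 34.9° = 90.62 m/s.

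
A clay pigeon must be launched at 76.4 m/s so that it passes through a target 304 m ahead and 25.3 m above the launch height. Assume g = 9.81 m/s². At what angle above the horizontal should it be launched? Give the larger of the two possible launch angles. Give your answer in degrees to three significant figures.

74.2°

Trajectory: y = x tanθ − g x² (1 + tan²θ)/(2v₀²). With x = 304, y = 25.3, v₀ = 76.4, g = 9.81:
77.66 tan²θ − 304 tanθ + (103.0) = 0.
tanθ = [304 ± √(304² − 4 × 77.66 × (103.0))] / (2 × 77.66) = (304 ± 245.8) / 155.3, giving tanθ = 0.3745 or 3.540.
θ = 20.53° or 74.23°; the larger is 74.23°.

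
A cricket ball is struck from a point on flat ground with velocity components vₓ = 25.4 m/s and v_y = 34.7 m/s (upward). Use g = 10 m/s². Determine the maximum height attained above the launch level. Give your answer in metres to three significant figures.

60.2 m

Peak height H = v_y0² / (2g) = 1204.1 / 20.00 = 60.20 m.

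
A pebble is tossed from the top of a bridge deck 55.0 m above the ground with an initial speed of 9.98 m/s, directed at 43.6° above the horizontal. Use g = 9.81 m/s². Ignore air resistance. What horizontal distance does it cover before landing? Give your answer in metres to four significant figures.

Resolve: vₓ = 9.980 cos 43.6° = 7.227 m/s and v_y0 = 9.980 sin 43.6° = 6.882 m/s.
Vertical motion (up positive, ground at y = 0): 4.905 t² − (6.882) t − 55.0 = 0, so t = (6.882 + √(6.882² + 2·9.81·55.0)) / 9.81 = (6.882 + 33.56) / 9.81 = 4.123 s.
Horizontal distance: R = vₓ t = 7.227 × 4.123 = 29.80 m.

29.80 m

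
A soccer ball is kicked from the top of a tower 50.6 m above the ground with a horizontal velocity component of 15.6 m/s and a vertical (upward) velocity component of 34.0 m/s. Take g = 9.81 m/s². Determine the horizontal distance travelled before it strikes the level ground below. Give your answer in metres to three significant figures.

The projectile lands when y = 50.6 + (34.00) t − ½·9.81·t² = 0. Positive root: t = (34.00 + √(34.00² + 2·9.81·50.6)) / 9.81 = (34.00 + 46.35) / 9.81 = 8.191 s.
Horizontal distance: R = vₓ t = 15.60 × 8.191 = 127.8 m.

128 m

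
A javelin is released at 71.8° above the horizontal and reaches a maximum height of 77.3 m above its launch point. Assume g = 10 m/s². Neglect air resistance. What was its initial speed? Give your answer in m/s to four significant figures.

41.39 m/s

At the peak v_y = 0, so v_y0 = √(2gH) = √(2 × 10.0 × 77.3) = 39.32 m/s.
v_y0 = v₀ sin θ ⇒ v₀ = 39.32 / sin 71.8° = 41.39 m/s.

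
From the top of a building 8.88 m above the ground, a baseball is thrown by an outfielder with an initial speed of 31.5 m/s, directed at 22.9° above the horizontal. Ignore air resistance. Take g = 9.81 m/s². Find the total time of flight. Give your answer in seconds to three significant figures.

3.09 s

Resolve: vₓ = 31.50 cos 22.9° = 29.02 m/s and v_y0 = 31.50 sin 22.9° = 12.26 m/s.
The projectile lands when y = 8.88 + (12.26) t − ½·9.81·t² = 0. Positive root: t = (12.26 + √(12.26² + 2·9.81·8.88)) / 9.81 = (12.26 + 18.01) / 9.81 = 3.086 s.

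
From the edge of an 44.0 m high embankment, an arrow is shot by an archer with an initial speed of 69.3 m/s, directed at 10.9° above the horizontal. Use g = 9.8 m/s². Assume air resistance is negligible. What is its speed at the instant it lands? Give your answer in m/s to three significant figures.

75.3 m/s

Resolve: vₓ = 69.30 cos 10.9° = 68.05 m/s and v_y0 = 69.30 sin 10.9° = 13.10 m/s.
Vertical motion (up positive, ground at y = 0): 4.900 t² − (13.10) t − 44.0 = 0, so t = (13.10 + √(13.10² + 2·9.80·44.0)) / 9.80 = (13.10 + 32.16) / 9.80 = 4.619 s.
Vertical velocity at impact: v_y = v_y0 − g t = 13.10 − 9.80 × 4.619 = −32.16 m/s.
Speed: |v| = √(vₓ² + v_y²) = √(68.05² + 32.16²) = 75.27 m/s.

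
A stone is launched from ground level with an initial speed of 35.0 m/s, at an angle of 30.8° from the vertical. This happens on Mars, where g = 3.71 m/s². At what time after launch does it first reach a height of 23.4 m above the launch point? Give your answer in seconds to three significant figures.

Resolve: vₓ = 35.00 sin 30.8° = 17.92 m/s and v_y0 = 35.00 cos 30.8° = 30.06 m/s.
Require v_y0 t − ½ g t² = 23.4, i.e. 1.855 t² − 30.06 t + 23.4 = 0.
t = [30.06 ± √(30.06² − 2·3.71·23.4)] / 3.71 = (30.06 ± 27.02) / 3.71, so t = 0.8198 s or t = 15.39 s.
The first (ascending) time is 0.8198 s.

0.820 s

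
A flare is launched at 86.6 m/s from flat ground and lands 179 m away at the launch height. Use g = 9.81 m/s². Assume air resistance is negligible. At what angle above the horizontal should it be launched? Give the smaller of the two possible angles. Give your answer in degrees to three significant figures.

6.77°

From R = (v₀²/g) sin 2θ: sin 2θ = 9.81 × 179 / 7499.6 = 0.2341.
2θ = 13.54° or 180° − 13.54° = 166.5°, so θ = 6.771° or 83.23°.
The smaller angle is 6.771°.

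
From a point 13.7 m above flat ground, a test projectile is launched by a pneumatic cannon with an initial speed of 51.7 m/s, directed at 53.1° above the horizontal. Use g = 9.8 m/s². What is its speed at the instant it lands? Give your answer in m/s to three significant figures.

54.2 m/s

Components: vₓ = 51.70 cos 53.1° = 31.04 m/s, v_y0 = 51.70 sin 53.1° = 41.34 m/s.
With up positive and y = 0 at the ground: y(t) = 13.7 + (41.34) t − 4.900 t². Setting y = 0 and taking the positive root: t = [41.34 + √(41.34² + 2·9.80·13.7)] / 9.80 = (41.34 + 44.47) / 9.80 = 8.757 s.
Vertical velocity at impact: v_y = v_y0 − g t = 41.34 − 9.80 × 8.757 = −44.47 m/s.
Speed: |v| = √(vₓ² + v_y²) = √(31.04² + 44.47²) = 54.23 m/s.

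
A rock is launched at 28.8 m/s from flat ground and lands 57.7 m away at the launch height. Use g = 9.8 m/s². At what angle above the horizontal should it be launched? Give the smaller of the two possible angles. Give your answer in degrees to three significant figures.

From R = (v₀²/g) sin 2θ: sin 2θ = 9.80 × 57.7 / 829.44 = 0.6817.
2θ = 42.98° or 180° − 42.98° = 137.0°, so θ = 21.49° or 68.51°.
The smaller angle is 21.49°.

21.5°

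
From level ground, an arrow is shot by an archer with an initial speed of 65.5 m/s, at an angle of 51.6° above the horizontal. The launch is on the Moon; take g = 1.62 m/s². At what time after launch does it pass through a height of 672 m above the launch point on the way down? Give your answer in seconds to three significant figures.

44.9 s

vₓ = 65.50 cos 51.6° = 40.69 m/s; v_y0 = 65.50 sin 51.6° = 51.33 m/s.
Set y = v_y0 t − ½ g t² = 672: 0.8100 t² − 51.33 t + 672 = 0.
Quadratic formula: t = (51.33 ± √457.69) / 1.62 = (51.33 ± 21.39) / 1.62 → t = 18.48 s or 44.89 s.
The descending-branch root is 44.89 s.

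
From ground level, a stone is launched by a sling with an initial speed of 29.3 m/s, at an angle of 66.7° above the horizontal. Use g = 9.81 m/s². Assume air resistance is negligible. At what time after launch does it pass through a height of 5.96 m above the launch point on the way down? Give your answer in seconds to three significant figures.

5.26 s

Resolve: vₓ = 29.30 cos 66.7° = 11.59 m/s and v_y0 = 29.30 sin 66.7° = 26.91 m/s.
Set y = v_y0 t − ½ g t² = 5.96: 4.905 t² − 26.91 t + 5.96 = 0.
t = [26.91 ± √(26.91² − 2·9.81·5.96)] / 9.81 = (26.91 ± 24.64) / 9.81, so t = 0.2312 s or t = 5.255 s.
The descending-branch root is 5.255 s.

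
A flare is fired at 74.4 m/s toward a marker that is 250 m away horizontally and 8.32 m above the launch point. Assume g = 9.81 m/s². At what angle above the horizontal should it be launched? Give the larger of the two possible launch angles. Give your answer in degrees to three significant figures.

76.7°

Trajectory: y = x tanθ − g x² (1 + tan²θ)/(2v₀²). With x = 250, y = 8.32, v₀ = 74.4, g = 9.81:
55.38 tan²θ − 250 tanθ + (63.70) = 0.
tanθ = [250 ± √(250² − 4 × 55.38 × (63.70))] / (2 × 55.38) = (250 ± 220.0) / 110.8, giving tanθ = 0.2711 or 4.243.
θ = 15.17° or 76.74°; the larger is 76.74°.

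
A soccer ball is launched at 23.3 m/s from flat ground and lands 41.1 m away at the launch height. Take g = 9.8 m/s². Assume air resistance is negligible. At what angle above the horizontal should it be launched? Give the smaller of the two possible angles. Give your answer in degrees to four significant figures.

23.95°

From R = (v₀²/g) sin 2θ: sin 2θ = 9.80 × 41.1 / 542.89 = 0.7419.
2θ = 47.90° or 180° − 47.90° = 132.1°, so θ = 23.95° or 66.05°.
The smaller angle is 23.95°.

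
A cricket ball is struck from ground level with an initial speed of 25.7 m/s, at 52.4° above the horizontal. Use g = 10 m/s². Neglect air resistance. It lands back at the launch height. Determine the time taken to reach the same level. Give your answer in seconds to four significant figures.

4.072 s

Components: vₓ = 25.70 cos 52.4° = 15.68 m/s, v_y0 = 25.70 sin 52.4° = 20.36 m/s.
It returns to y = 0 when t = 2 v_y0 / g = 2(20.36)/10.0 = 4.072 s.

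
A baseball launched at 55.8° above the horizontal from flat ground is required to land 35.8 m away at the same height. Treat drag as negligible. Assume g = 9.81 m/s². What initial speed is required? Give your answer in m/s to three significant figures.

Level-ground range: R = v₀² sin(2θ)/g, so v₀ = √(gR / sin 2θ).
v₀ = √(9.81 × 35.8 / sin 111.6°) = √(351.2 / 0.9298) = √377.72 = 19.44 m/s.

19.4 m/s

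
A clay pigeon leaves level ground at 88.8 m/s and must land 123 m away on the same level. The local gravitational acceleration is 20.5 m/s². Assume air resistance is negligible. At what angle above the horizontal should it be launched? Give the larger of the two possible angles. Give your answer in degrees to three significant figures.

From R = (v₀²/g) sin 2θ: sin 2θ = 20.5 × 123 / 7885.4 = 0.3198.
2θ = 18.65° or 180° − 18.65° = 161.4°, so θ = 9.324° or 80.68°.
The larger angle is 80.68°.

80.7°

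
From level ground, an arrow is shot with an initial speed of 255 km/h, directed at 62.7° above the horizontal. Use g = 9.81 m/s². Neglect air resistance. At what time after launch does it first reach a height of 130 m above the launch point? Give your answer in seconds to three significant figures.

Convert: 255 km/h = 255/3.6 = 70.83 m/s.
Resolve: vₓ = 70.83 cos 62.7° = 32.49 m/s and v_y0 = 70.83 sin 62.7° = 62.94 m/s.
Require v_y0 t − ½ g t² = 130, i.e. 4.905 t² − 62.94 t + 130 = 0.
Quadratic formula: t = (62.94 ± √1411.3) / 9.81 = (62.94 ± 37.57) / 9.81 → t = 2.587 s or 10.25 s.
The first (ascending) time is 2.587 s.

2.59 s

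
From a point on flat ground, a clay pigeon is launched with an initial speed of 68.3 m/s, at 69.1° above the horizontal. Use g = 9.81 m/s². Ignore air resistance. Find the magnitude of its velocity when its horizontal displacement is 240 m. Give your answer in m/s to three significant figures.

Resolve: vₓ = 68.30 cos 69.1° = 24.37 m/s and v_y0 = 68.30 sin 69.1° = 63.81 m/s.
x = vₓ t ⇒ t = 240/24.37 = 9.850 s.
Vertical velocity there: v_y = v_y0 − g t = 63.81 − 9.81 × 9.850 = −32.82 m/s.
Speed: √(vₓ² + v_y²) = √(24.37² + 32.82²) = 40.88 m/s.

40.9 m/s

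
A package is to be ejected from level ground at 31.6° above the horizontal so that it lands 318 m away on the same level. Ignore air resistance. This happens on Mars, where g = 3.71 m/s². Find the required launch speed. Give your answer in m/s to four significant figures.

36.36 m/s

On level ground R = v₀² sin 2θ / g ⇒ v₀ = √(gR / sin 2θ).
v₀ = √(3.71 × 318 / sin 63.20°) = √(1180 / 0.8926) = √1321.8 = 36.36 m/s.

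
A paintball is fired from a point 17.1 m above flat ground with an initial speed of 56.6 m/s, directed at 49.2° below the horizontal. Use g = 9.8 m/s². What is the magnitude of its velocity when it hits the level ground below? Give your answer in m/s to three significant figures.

59.5 m/s

Horizontal component vₓ = 56.60 cos 49.2° = 36.98 m/s; vertical v_y0 = −42.85 m/s (downward).
Vertical motion (up positive, ground at y = 0): 4.900 t² − (−42.85) t − 17.1 = 0, so t = (−42.85 + √(42.85² + 2·9.80·17.1)) / 9.80 = (−42.85 + 46.59) / 9.80 = 0.3824 s.
Vertical velocity at impact: v_y = v_y0 − g t = −42.85 − 9.80 × 0.3824 = −46.59 m/s.
Speed: |v| = √(vₓ² + v_y²) = √(36.98² + 46.59²) = 59.49 m/s.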